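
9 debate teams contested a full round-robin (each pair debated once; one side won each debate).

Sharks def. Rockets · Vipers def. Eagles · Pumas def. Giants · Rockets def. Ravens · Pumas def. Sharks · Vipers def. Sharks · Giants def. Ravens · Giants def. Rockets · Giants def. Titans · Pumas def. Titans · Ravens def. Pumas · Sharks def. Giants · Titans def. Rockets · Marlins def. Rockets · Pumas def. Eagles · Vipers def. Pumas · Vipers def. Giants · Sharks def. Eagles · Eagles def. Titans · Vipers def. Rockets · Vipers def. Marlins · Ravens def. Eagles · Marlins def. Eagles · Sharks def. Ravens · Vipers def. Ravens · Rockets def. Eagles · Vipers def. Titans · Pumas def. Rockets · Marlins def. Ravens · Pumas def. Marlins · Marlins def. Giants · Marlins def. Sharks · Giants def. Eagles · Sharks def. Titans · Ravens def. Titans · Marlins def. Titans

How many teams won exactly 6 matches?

Win totals: Titans 1, Giants 4, Eagles 1, Marlins 6, Pumas 6, Sharks 5, Rockets 2, Ravens 3, Vipers 8.
Exactly 6: Marlins, Pumas — 2 teams.

2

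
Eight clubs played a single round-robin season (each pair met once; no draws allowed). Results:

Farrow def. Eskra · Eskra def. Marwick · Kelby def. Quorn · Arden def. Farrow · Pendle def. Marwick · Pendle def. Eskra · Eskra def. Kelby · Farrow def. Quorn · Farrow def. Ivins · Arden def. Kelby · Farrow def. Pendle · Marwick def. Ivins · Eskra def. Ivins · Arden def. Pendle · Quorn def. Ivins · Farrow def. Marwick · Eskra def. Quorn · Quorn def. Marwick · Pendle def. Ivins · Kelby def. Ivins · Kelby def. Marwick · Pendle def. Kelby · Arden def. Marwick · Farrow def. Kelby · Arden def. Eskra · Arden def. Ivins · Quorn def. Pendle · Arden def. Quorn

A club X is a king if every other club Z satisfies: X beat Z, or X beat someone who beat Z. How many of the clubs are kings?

Quorn cannot reach Farrow, Arden in two steps.
Kelby cannot reach Farrow, Eskra, Arden in two steps.
Pendle cannot reach Farrow, Arden in two steps.
Farrow cannot reach Arden in two steps.
Ivins cannot reach Quorn, Kelby, Pendle, Farrow, Marwick, Eskra, Arden in two steps.
Marwick cannot reach Quorn, Kelby, Pendle, Farrow, Eskra, Arden in two steps.
Eskra cannot reach Farrow, Arden in two steps.
Arden reaches everyone (king).
Kings: Arden — 1.

1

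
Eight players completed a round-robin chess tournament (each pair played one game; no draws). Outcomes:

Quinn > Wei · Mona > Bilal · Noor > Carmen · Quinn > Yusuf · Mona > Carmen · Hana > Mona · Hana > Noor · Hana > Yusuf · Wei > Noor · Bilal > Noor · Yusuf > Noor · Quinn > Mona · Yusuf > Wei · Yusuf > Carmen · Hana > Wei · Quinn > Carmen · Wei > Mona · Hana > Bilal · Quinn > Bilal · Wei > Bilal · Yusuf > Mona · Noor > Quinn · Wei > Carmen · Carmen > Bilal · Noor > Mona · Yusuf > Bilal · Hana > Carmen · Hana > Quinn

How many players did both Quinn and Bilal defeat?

Quinn beat: Bilal, Wei, Yusuf, Mona, Carmen.
Bilal beat: Noor.
No one was beaten by both.

0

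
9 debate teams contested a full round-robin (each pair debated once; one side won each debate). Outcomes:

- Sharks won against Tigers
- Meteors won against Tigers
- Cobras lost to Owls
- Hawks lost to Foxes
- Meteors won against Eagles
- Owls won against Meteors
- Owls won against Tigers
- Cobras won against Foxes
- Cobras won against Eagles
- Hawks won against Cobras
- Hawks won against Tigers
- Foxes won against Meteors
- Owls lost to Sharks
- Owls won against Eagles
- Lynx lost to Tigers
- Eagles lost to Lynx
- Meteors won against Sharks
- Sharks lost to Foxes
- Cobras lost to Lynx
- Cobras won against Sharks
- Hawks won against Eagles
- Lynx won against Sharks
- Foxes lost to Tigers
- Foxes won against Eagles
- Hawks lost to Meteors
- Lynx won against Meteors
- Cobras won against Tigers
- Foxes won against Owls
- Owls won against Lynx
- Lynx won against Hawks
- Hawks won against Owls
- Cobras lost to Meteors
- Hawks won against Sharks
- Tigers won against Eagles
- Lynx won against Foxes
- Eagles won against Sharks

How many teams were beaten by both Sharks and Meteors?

Sharks beat: Owls, Tigers.
Meteors beat: Cobras, Sharks, Hawks, Tigers, Eagles.
Both beat: Tigers — 1.

1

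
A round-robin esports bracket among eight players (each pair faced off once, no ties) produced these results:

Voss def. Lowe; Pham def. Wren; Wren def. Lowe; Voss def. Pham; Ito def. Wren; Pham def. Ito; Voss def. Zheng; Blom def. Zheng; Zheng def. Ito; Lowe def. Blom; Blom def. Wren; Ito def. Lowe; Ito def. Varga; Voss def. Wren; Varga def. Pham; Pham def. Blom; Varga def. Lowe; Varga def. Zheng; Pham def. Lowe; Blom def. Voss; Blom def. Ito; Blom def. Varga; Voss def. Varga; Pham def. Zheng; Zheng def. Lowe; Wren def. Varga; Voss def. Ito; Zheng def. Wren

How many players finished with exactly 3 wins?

3

Win totals: Lowe 1, Ito 3, Varga 3, Wren 2, Zheng 3, Voss 6, Pham 5, Blom 5.
Exactly 3: Ito, Varga, Zheng — 3 players.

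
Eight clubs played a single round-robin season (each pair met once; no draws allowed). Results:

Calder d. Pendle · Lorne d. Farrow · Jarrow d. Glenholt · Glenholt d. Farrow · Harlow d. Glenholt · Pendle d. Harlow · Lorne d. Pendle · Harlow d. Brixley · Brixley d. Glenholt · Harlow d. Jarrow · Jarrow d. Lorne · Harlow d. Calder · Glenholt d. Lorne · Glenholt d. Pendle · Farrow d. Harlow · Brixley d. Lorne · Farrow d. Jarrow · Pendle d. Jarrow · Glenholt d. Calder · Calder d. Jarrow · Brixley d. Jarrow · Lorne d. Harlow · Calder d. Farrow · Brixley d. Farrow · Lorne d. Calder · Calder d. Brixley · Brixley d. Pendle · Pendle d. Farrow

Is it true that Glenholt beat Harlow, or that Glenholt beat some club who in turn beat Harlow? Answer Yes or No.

Glenholt did not beat Harlow directly.
Glenholt beat Calder, Farrow, Pendle, Lorne. Of those, Farrow beat Harlow.

Yes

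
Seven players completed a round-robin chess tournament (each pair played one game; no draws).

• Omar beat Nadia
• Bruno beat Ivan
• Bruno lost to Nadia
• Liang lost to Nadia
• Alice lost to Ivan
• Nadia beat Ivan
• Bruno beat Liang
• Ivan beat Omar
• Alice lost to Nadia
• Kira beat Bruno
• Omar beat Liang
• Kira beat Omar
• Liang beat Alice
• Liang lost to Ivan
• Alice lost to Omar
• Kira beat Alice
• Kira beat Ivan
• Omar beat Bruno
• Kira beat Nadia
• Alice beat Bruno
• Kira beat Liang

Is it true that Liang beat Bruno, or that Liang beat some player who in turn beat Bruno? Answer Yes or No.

Yes

Liang did not beat Bruno directly.
Liang beat Alice. Of those, Alice beat Bruno.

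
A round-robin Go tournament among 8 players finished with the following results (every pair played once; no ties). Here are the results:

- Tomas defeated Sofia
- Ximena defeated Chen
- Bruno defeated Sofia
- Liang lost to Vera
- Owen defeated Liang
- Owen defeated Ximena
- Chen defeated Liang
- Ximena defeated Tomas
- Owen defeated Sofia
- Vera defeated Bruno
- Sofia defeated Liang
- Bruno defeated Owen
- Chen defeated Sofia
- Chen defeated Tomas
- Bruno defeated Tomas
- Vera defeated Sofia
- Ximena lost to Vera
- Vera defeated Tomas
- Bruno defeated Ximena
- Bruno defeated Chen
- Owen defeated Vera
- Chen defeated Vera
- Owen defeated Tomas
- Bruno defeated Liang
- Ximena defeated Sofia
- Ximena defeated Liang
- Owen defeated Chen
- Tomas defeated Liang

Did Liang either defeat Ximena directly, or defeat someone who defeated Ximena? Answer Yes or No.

No

Liang did not beat Ximena directly.
Liang beat no one, so there is no intermediate player.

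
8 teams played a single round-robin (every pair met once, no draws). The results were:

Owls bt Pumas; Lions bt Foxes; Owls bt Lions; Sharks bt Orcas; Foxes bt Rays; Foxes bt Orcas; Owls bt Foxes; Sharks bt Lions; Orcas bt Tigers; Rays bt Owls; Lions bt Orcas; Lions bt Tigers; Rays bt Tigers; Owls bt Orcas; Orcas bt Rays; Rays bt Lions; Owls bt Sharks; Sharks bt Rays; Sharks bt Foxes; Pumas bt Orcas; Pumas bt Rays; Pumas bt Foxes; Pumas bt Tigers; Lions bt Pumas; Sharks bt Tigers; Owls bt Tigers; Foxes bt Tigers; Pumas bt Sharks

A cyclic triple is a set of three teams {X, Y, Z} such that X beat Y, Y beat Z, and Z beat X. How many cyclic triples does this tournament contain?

8

Win totals: Foxes 3, Owls 6, Tigers 0, Pumas 5, Orcas 2, Lions 4, Sharks 5, Rays 3.
A team with w wins dominates both others in C(w,2) triples; summing gives 3 + 15 + 0 + 10 + 1 + 6 + 10 + 3 = 48 transitive triples.
Total triples C(8,3) = 56, so cyclic triples = 56 − 48 = 8.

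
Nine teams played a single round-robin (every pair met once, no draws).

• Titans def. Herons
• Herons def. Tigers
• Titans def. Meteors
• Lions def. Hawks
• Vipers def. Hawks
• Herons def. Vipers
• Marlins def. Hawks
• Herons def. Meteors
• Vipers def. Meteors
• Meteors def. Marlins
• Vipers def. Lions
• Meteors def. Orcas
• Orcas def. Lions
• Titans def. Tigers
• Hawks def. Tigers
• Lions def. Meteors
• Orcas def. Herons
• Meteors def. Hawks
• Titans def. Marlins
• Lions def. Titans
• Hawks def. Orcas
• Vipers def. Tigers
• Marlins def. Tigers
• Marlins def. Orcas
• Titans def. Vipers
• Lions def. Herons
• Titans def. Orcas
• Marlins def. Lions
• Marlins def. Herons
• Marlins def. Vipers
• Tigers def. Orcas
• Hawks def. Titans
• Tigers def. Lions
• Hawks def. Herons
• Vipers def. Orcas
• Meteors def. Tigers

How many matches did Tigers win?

2

Tigers' results: beat Lions, Orcas; lost to Vipers, Hawks, Meteors, Marlins, Herons, Titans.
That is 2 wins.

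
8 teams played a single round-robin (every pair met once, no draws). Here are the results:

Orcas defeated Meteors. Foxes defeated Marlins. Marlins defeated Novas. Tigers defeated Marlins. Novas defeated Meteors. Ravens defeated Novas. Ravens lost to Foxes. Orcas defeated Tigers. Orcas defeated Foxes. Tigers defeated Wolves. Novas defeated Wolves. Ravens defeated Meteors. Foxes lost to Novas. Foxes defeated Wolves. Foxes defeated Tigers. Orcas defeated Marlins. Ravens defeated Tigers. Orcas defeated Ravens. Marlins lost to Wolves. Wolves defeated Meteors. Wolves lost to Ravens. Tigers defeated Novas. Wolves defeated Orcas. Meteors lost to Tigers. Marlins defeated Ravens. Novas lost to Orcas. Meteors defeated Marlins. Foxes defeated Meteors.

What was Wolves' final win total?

3

Wolves' results: beat Orcas, Marlins, Meteors; lost to Tigers, Foxes, Ravens, Novas.
That is 3 wins.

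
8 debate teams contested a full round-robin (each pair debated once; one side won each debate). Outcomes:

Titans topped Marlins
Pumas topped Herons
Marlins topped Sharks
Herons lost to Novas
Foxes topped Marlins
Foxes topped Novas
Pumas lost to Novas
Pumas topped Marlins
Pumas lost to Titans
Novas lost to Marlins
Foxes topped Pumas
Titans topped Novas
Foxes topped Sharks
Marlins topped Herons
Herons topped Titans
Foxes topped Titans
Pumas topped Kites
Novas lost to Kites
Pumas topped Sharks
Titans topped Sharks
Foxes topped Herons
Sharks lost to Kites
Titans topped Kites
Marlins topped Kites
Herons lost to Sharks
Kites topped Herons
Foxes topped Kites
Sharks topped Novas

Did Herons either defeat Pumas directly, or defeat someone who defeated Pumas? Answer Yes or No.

Herons did not beat Pumas directly.
Herons beat Titans. Of those, Titans beat Pumas.

Yes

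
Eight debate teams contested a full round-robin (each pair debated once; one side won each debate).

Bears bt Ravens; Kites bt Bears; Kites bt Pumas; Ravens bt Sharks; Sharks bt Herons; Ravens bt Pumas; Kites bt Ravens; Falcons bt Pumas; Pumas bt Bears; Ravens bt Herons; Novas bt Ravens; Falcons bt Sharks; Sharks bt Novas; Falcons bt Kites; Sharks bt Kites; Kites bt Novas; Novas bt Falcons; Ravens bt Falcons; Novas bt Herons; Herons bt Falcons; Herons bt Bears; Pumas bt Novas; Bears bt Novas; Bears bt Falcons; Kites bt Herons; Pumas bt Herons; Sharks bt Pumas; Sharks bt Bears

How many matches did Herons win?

2

Herons' results: beat Falcons, Bears; lost to Kites, Pumas, Ravens, Sharks, Novas.
That is 2 wins.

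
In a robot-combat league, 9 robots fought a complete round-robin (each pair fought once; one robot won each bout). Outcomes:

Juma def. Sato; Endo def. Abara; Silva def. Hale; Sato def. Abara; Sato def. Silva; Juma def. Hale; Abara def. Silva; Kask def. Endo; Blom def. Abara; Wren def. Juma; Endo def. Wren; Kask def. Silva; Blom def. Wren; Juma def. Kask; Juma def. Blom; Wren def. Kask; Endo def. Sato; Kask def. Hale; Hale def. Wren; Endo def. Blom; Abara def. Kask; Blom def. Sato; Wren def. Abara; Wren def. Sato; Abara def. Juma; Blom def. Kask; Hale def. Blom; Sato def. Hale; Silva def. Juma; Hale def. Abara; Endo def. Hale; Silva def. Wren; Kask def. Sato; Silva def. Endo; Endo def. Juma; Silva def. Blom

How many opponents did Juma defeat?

4

Juma's results: beat Blom, Hale, Kask, Sato; lost to Endo, Silva, Wren, Abara.
That is 4 wins.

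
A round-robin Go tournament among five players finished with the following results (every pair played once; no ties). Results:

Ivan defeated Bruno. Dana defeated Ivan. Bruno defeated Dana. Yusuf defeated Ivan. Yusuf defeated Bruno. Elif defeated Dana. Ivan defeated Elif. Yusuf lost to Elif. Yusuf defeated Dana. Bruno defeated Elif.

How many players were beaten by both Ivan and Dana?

0

Ivan beat: Elif, Bruno.
Dana beat: Ivan.
No one was beaten by both.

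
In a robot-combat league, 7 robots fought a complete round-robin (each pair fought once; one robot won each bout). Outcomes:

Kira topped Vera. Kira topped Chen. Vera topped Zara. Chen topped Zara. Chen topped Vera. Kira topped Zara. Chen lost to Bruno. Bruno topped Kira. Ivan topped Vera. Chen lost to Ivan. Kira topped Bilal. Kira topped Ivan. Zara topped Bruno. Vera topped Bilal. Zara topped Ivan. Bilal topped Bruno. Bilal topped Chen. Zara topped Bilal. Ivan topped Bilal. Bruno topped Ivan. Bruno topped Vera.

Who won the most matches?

Kira

Win totals: Ivan 3, Zara 3, Chen 2, Vera 2, Kira 5, Bilal 2, Bruno 4.
Kira leads with 5 wins (next highest: 4).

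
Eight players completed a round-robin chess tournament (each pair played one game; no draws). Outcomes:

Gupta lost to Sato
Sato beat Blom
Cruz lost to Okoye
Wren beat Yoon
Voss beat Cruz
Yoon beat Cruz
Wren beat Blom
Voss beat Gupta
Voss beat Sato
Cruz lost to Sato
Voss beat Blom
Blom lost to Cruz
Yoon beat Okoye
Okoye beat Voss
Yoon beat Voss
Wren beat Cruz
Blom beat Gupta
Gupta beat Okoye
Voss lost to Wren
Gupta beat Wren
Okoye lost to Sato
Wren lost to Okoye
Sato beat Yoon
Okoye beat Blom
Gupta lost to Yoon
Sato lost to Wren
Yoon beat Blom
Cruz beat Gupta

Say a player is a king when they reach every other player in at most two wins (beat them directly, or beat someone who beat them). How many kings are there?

Yoon reaches everyone (king).
Wren reaches everyone (king).
Voss reaches everyone (king).
Cruz cannot reach Yoon, Voss, Sato in two steps.
Okoye reaches everyone (king).
Blom cannot reach Yoon, Voss, Cruz, Sato in two steps.
Sato reaches everyone (king).
Gupta reaches everyone (king).
Kings: Yoon, Wren, Voss, Okoye, Sato, Gupta — 6.

6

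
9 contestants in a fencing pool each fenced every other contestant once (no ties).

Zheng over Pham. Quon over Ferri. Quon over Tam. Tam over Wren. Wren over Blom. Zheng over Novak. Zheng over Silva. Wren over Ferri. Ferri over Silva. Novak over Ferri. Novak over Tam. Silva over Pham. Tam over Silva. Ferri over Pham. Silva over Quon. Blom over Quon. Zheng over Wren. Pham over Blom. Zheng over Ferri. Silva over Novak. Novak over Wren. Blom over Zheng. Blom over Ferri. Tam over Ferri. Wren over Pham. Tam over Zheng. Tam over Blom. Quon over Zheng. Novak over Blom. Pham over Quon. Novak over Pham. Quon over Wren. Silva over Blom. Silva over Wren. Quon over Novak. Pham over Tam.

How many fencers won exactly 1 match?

0

Win totals: Ferri 2, Pham 3, Zheng 5, Blom 3, Silva 5, Quon 5, Novak 5, Tam 5, Wren 3.
No fencer has exactly 1 wins.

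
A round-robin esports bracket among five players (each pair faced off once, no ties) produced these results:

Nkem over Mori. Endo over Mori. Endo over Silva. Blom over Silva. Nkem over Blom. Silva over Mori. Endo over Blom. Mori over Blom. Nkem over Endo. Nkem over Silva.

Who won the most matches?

Win totals: Blom 1, Silva 1, Mori 1, Endo 3, Nkem 4.
Nkem leads with 4 wins (next highest: 3).

Nkem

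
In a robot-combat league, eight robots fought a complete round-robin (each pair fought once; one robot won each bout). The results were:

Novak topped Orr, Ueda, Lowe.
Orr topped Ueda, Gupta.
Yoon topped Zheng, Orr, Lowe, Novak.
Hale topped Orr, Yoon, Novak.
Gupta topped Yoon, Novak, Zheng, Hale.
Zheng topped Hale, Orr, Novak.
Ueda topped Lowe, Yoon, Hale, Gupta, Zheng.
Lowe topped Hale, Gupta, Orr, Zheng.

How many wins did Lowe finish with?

Lowe's results: beat Zheng, Hale, Orr, Gupta; lost to Yoon, Ueda, Novak.
That is 4 wins.

4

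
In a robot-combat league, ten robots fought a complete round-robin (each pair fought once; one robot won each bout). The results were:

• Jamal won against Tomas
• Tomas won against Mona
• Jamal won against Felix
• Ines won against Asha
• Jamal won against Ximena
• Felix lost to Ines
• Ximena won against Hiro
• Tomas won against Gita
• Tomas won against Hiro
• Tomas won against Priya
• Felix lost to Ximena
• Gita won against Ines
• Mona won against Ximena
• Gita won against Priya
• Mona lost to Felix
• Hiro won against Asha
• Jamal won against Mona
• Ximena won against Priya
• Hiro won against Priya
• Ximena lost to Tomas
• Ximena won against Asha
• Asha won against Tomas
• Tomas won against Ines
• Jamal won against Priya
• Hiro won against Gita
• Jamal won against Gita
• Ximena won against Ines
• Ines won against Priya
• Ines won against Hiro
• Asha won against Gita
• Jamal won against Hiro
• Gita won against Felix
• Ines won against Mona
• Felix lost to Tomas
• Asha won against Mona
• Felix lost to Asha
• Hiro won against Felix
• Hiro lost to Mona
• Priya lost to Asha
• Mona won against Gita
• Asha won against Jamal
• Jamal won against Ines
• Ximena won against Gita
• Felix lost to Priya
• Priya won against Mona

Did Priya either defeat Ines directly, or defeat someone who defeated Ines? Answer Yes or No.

No

Priya did not beat Ines directly.
Priya beat Mona, Felix, but each of them lost to Ines. No two-step path.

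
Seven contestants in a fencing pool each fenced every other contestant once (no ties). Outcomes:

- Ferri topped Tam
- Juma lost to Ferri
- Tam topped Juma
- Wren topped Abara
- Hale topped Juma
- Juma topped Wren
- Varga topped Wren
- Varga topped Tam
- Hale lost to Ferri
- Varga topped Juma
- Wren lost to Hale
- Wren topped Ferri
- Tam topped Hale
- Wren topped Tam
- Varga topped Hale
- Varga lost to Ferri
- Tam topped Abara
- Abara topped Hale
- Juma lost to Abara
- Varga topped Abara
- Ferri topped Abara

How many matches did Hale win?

Hale's results: beat Wren, Juma; lost to Abara, Ferri, Varga, Tam.
That is 2 wins.

2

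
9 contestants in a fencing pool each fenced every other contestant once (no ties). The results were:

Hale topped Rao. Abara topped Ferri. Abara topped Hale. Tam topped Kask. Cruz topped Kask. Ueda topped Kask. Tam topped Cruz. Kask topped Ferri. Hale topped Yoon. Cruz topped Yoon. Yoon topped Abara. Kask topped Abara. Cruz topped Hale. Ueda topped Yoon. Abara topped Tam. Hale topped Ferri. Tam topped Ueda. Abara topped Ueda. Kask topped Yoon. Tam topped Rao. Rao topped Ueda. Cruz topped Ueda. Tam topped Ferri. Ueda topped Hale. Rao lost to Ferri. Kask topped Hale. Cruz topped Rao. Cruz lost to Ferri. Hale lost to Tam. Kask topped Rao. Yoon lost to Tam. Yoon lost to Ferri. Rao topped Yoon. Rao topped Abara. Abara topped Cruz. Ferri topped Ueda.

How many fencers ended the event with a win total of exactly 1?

Win totals: Hale 3, Rao 3, Tam 7, Abara 5, Cruz 5, Ueda 3, Ferri 4, Yoon 1, Kask 5.
Exactly 1: Yoon — 1 fencer.

1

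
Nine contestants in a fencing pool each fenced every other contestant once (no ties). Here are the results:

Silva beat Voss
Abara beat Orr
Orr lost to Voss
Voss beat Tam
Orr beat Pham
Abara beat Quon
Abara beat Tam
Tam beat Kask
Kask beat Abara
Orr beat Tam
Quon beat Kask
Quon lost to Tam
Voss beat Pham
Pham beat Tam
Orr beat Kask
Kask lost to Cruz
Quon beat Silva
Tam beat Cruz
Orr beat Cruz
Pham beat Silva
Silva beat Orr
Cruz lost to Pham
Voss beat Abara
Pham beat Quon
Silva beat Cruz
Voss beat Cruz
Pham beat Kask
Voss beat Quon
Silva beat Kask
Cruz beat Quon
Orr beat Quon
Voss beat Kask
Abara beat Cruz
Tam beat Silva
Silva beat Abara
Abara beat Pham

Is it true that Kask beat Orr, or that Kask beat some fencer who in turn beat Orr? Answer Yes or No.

Kask did not beat Orr directly.
Kask beat Abara. Of those, Abara beat Orr.

Yes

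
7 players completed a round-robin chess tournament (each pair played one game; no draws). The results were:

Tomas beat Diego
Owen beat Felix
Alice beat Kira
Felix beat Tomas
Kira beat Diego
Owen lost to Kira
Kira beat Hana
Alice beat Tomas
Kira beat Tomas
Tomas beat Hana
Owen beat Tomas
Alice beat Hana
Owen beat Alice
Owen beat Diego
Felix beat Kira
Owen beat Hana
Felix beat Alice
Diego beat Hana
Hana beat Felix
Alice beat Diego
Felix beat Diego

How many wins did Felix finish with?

Felix's results: beat Diego, Tomas, Alice, Kira; lost to Owen, Hana.
That is 4 wins.

4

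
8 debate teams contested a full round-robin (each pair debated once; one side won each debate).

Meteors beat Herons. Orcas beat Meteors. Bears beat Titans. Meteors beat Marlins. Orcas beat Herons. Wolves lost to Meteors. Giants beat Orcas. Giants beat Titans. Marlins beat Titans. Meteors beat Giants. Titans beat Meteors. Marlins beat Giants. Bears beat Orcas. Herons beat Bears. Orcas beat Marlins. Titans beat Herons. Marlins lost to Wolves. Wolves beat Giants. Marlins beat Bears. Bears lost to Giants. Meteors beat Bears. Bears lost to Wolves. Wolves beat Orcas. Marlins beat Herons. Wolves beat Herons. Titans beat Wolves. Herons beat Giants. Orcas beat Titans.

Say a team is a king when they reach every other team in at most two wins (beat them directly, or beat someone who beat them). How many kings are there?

6

Wolves reaches everyone (king).
Marlins reaches everyone (king).
Bears cannot reach Giants in two steps.
Meteors reaches everyone (king).
Titans reaches everyone (king).
Giants reaches everyone (king).
Herons cannot reach Wolves, Marlins, Meteors in two steps.
Orcas reaches everyone (king).
Kings: Wolves, Marlins, Meteors, Titans, Giants, Orcas — 6.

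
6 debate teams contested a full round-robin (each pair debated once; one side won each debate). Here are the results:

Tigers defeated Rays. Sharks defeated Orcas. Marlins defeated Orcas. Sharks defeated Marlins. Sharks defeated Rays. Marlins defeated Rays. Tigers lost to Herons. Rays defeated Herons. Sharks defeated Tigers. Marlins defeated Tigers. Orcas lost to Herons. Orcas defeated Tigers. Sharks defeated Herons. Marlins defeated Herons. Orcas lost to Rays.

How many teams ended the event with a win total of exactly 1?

Win totals: Sharks 5, Orcas 1, Marlins 4, Rays 2, Tigers 1, Herons 2.
Exactly 1: Orcas, Tigers — 2 teams.

2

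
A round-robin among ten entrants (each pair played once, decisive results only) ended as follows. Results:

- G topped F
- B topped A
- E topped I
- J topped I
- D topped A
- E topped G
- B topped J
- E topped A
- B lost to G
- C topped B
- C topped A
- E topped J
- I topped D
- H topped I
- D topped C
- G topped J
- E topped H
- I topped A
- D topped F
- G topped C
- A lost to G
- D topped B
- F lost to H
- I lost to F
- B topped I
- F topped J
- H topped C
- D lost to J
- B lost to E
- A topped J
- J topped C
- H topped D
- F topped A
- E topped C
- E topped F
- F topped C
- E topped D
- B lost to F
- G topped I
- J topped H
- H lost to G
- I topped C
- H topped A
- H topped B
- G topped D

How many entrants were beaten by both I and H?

3

I beat: A, C, D.
H beat: A, B, C, D, F, I.
Both beat: A, C, D — 3.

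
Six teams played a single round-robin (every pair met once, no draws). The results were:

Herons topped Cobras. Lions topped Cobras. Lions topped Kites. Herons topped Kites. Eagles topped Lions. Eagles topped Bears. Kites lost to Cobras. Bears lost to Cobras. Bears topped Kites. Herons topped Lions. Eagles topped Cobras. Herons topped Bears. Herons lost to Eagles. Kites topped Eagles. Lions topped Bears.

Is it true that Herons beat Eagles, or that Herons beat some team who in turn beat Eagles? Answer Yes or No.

Herons did not beat Eagles directly.
Herons beat Kites, Bears, Cobras, Lions. Of those, Kites beat Eagles.

Yes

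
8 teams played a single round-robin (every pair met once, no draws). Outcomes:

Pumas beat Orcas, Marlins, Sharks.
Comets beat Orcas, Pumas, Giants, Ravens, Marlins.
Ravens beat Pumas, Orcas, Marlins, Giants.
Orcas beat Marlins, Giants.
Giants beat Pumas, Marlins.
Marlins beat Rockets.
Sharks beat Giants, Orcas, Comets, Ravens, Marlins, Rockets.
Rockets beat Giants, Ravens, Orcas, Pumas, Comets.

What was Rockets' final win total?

Rockets' results: beat Comets, Orcas, Pumas, Ravens, Giants; lost to Sharks, Marlins.
That is 5 wins.

5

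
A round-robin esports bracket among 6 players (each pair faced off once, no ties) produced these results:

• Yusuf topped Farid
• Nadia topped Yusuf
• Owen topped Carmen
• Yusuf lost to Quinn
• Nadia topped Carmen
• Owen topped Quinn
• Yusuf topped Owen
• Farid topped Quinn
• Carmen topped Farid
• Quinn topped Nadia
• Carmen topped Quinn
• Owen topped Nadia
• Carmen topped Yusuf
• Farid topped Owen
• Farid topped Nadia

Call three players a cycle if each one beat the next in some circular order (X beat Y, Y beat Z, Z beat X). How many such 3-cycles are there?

8

Of the C(6,3) = 20 triples, the cyclic ones are: {Carmen, Farid, Owen}; {Carmen, Farid, Nadia}; {Carmen, Quinn, Nadia}; {Carmen, Owen, Yusuf}; {Farid, Quinn, Yusuf}; {Farid, Yusuf, Nadia}; {Quinn, Owen, Yusuf}; {Owen, Yusuf, Nadia}.
That is 8.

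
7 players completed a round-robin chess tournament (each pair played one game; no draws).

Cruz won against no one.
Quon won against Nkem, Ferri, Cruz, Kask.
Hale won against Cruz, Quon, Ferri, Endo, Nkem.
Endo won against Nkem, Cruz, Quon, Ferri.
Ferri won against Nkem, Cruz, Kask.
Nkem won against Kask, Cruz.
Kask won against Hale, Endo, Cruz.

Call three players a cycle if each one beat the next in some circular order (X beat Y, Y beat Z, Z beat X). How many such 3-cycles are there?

6

Win totals: Endo 4, Hale 5, Quon 4, Ferri 3, Cruz 0, Kask 3, Nkem 2.
A player with w wins dominates both others in C(w,2) triples; summing gives 6 + 10 + 6 + 3 + 0 + 3 + 1 = 29 transitive triples.
Total triples C(7,3) = 35, so cyclic triples = 35 − 29 = 6.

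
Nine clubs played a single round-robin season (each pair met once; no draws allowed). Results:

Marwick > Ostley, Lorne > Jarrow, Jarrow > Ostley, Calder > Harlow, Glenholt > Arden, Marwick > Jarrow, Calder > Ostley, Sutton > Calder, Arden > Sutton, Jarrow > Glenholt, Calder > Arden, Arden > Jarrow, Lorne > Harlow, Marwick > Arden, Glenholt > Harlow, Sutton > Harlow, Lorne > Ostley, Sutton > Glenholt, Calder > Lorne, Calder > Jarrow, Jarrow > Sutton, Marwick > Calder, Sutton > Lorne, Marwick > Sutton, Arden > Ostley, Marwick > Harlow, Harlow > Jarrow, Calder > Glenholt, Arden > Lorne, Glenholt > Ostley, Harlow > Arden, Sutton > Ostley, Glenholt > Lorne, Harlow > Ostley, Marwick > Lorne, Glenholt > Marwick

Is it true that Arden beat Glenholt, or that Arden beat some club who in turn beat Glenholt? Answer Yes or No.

Arden did not beat Glenholt directly.
Arden beat Lorne, Ostley, Jarrow, Sutton. Of those, Jarrow beat Glenholt.

Yes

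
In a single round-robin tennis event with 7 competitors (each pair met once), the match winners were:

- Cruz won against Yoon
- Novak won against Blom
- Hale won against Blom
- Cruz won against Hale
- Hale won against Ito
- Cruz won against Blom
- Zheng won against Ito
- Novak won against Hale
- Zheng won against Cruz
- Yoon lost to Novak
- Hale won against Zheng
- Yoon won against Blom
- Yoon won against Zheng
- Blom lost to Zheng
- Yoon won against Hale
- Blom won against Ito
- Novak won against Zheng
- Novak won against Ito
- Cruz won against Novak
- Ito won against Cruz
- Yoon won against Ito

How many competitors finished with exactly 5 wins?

Win totals: Blom 1, Ito 1, Yoon 4, Zheng 3, Hale 3, Novak 5, Cruz 4.
Exactly 5: Novak — 1 competitor.

1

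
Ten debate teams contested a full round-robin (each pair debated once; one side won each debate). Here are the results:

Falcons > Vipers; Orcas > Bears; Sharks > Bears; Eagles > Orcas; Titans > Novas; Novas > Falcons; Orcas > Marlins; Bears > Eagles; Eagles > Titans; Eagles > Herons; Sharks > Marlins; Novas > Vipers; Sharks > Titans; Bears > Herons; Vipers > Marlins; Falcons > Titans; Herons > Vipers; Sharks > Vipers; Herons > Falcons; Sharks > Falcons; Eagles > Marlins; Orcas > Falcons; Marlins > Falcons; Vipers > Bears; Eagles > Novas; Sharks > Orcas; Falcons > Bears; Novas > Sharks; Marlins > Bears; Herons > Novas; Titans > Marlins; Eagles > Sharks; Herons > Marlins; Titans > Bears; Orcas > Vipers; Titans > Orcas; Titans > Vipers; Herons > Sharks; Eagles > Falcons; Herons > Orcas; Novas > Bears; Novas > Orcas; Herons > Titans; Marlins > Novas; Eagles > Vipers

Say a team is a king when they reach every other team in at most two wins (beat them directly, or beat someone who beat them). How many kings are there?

Bears reaches everyone (king).
Herons cannot reach Eagles in two steps.
Falcons cannot reach Sharks in two steps.
Sharks reaches everyone (king).
Eagles reaches everyone (king).
Titans reaches everyone (king).
Marlins reaches everyone (king).
Orcas cannot reach Sharks in two steps.
Novas reaches everyone (king).
Vipers cannot reach Sharks, Titans, Orcas in two steps.
Kings: Bears, Sharks, Eagles, Titans, Marlins, Novas — 6.

6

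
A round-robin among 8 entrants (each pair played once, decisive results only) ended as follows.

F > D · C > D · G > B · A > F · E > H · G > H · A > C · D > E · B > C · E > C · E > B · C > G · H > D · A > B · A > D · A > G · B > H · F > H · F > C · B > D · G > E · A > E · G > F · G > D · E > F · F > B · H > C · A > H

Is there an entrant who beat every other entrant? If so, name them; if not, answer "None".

A

A has 7 wins out of 7 opponents — a perfect record.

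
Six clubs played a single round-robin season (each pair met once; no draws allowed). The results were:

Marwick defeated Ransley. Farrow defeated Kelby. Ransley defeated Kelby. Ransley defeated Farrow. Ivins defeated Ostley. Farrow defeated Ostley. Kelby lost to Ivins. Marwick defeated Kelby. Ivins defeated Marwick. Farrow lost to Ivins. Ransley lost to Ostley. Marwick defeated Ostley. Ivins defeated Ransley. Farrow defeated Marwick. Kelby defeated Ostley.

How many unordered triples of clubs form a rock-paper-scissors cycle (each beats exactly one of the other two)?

Of the C(6,3) = 20 triples, the cyclic ones are: {Kelby, Ostley, Ransley}; {Ostley, Ransley, Farrow}; {Ransley, Marwick, Farrow}.
That is 3.

3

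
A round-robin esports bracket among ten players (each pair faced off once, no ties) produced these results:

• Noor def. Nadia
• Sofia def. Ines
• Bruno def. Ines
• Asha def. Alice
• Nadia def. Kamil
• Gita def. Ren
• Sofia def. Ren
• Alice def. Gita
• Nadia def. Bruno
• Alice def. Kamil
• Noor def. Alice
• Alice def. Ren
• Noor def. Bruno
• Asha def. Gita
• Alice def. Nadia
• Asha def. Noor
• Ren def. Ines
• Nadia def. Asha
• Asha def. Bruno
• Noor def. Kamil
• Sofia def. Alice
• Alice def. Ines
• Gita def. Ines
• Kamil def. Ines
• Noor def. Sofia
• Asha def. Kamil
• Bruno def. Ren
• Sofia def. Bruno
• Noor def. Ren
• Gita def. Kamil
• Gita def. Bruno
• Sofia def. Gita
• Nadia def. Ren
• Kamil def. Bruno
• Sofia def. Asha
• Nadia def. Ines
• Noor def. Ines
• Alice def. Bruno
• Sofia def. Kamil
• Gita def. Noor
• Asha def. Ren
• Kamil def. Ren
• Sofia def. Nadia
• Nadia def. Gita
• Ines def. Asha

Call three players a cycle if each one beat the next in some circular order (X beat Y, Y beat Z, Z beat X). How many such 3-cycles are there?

12

Win totals: Ines 1, Nadia 6, Noor 7, Kamil 3, Asha 6, Ren 1, Sofia 8, Alice 6, Bruno 2, Gita 5.
A player with w wins dominates both others in C(w,2) triples; summing gives 0 + 15 + 21 + 3 + 15 + 0 + 28 + 15 + 1 + 10 = 108 transitive triples.
Total triples C(10,3) = 120, so cyclic triples = 120 − 108 = 12.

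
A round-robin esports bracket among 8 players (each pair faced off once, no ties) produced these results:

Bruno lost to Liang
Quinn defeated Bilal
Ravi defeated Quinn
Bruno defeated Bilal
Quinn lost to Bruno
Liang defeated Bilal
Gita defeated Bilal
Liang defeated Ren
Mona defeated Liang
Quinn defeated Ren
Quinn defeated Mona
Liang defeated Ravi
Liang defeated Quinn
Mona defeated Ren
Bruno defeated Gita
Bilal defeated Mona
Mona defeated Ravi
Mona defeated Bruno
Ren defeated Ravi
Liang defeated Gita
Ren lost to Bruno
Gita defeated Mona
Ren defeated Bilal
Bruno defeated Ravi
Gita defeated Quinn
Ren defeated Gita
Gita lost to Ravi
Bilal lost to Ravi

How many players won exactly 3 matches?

Win totals: Bruno 5, Mona 4, Quinn 3, Gita 3, Bilal 1, Ravi 3, Ren 3, Liang 6.
Exactly 3: Quinn, Gita, Ravi, Ren — 4 players.

4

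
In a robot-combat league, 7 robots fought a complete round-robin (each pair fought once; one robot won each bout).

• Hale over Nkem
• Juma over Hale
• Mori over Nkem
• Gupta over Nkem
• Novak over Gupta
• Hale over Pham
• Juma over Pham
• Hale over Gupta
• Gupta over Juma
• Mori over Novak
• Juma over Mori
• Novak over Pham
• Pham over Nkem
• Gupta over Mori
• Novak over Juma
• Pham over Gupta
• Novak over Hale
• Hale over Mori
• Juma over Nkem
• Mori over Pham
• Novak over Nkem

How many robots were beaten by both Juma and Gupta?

Juma beat: Mori, Hale, Pham, Nkem.
Gupta beat: Mori, Juma, Nkem.
Both beat: Mori, Nkem — 2.

2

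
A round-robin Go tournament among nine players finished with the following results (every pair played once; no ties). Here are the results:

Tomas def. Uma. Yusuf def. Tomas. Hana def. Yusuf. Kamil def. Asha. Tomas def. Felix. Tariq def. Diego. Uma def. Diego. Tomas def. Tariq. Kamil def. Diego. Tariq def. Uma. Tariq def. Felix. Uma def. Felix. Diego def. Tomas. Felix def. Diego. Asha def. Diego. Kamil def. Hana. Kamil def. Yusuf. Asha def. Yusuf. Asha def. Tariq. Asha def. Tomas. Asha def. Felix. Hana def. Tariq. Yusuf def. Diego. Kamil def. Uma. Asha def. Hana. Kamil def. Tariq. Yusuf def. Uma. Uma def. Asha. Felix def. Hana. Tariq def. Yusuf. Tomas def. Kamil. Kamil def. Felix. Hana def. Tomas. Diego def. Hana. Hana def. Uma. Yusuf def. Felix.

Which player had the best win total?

Kamil

Win totals: Asha 6, Uma 3, Kamil 7, Yusuf 4, Tariq 4, Felix 2, Hana 4, Tomas 4, Diego 2.
Kamil leads with 7 wins (next highest: 6).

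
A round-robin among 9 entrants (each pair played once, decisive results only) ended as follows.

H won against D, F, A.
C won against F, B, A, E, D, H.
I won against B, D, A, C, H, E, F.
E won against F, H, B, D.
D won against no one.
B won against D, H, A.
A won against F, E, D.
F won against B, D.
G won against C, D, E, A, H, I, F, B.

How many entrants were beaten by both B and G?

B beat: A, D, H.
G beat: A, B, C, D, E, F, H, I.
Both beat: A, D, H — 3.

3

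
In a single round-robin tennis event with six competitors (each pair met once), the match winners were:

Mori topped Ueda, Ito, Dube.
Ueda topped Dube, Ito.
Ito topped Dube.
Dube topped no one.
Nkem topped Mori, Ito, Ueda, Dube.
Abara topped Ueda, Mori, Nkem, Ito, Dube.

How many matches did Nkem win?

4

Nkem's results: beat Mori, Dube, Ueda, Ito; lost to Abara.
That is 4 wins.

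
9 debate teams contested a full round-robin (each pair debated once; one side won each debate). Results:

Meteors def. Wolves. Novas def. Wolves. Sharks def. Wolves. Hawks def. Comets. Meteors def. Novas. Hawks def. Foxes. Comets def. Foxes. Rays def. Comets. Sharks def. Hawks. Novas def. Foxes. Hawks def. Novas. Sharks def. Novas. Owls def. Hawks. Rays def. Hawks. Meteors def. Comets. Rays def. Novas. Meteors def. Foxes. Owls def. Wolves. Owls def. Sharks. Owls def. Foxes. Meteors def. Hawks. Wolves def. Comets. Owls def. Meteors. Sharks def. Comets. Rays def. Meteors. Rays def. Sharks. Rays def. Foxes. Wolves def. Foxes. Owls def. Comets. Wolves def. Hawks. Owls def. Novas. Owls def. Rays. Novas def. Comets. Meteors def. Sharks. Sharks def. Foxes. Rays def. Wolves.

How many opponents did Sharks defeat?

Sharks' results: beat Wolves, Novas, Foxes, Comets, Hawks; lost to Rays, Owls, Meteors.
That is 5 wins.

5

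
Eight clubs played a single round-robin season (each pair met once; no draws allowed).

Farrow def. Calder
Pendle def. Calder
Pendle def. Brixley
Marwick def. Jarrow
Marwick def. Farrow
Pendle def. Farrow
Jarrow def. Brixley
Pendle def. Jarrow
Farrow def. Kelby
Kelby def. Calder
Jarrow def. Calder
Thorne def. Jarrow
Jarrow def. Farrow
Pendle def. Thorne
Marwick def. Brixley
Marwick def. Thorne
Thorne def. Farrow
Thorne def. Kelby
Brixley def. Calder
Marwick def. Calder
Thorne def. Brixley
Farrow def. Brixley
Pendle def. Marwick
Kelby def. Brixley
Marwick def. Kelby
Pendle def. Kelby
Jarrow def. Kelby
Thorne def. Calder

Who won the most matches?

Win totals: Kelby 2, Calder 0, Brixley 1, Jarrow 4, Thorne 5, Farrow 3, Marwick 6, Pendle 7.
Pendle leads with 7 wins (next highest: 6).

Pendle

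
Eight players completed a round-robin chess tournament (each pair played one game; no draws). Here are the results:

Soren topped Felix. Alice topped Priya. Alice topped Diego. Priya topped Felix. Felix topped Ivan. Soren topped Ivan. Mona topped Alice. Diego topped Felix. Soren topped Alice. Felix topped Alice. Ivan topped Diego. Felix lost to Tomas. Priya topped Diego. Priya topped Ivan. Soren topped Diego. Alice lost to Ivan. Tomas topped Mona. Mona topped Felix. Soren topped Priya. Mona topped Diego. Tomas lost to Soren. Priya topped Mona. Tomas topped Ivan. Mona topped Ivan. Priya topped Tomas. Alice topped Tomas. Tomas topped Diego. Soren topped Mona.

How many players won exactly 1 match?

1

Win totals: Alice 3, Tomas 4, Felix 2, Mona 4, Diego 1, Soren 7, Priya 5, Ivan 2.
Exactly 1: Diego — 1 player.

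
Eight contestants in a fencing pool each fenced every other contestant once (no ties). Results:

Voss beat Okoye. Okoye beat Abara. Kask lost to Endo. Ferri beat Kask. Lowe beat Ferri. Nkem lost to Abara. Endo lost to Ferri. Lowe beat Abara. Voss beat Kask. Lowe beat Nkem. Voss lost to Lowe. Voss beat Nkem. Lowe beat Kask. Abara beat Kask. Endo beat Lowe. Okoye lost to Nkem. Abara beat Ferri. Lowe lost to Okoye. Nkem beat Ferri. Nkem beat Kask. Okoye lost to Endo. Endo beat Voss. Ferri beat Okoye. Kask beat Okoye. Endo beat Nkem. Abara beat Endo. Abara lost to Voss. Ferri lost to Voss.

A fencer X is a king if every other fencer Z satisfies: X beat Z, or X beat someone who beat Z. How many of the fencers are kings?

Ferri reaches everyone (king).
Voss reaches everyone (king).
Lowe reaches everyone (king).
Okoye reaches everyone (king).
Abara reaches everyone (king).
Kask cannot reach Ferri, Voss, Nkem, Endo in two steps.
Nkem cannot reach Voss in two steps.
Endo reaches everyone (king).
Kings: Ferri, Voss, Lowe, Okoye, Abara, Endo — 6.

6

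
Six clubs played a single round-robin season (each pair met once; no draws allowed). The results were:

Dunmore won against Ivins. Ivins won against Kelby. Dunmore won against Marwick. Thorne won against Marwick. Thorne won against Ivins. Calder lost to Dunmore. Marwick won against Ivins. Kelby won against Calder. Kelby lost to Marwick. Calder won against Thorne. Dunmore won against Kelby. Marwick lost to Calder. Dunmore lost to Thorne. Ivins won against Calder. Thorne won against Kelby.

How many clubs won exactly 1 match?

Win totals: Thorne 4, Marwick 2, Calder 2, Dunmore 4, Ivins 2, Kelby 1.
Exactly 1: Kelby — 1 club.

1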